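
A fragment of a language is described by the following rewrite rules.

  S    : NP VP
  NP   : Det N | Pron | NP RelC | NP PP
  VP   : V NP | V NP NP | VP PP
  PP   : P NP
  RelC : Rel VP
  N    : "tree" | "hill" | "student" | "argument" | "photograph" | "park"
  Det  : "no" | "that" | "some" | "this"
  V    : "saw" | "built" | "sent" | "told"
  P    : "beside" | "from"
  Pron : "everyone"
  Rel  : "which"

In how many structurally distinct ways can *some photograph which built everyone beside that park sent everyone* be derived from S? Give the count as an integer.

3

Two of the 3 distinct bracketings:
[S [NP [NP [Det some] [N photograph]] [RelC [Rel which] [VP [V built] [NP [NP [Pron everyone]] [PP [P beside] [NP [Det that] [N park]]]]]]] [VP [V sent] [NP [Pron everyone]]]]
[S [NP [NP [Det some] [N photograph]] [RelC [Rel which] [VP [VP [V built] [NP [Pron everyone]]] [PP [P beside] [NP [Det that] [N park]]]]]] [VP [V sent] [NP [Pron everyone]]]]
The difference turns on whether NP → NP PP is used at the relevant span, versus an alternative expansion of NP.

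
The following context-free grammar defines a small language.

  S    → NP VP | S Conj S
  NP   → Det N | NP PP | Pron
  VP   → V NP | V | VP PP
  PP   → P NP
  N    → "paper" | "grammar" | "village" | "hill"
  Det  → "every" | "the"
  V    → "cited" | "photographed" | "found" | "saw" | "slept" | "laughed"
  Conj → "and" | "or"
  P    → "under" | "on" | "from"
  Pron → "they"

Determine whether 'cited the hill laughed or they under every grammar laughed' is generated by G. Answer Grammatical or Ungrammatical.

Ungrammatical

For S → NP VP, no prefix of the string parses as an NP. The alternative S rule S → S Conj S likewise has no satisfying split.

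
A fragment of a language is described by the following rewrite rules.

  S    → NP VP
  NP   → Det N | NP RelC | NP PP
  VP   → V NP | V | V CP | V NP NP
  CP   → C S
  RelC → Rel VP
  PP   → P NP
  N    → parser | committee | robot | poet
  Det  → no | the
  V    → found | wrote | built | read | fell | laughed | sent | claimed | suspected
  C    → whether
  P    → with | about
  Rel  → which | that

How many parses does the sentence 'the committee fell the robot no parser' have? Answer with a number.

1

[S [NP [Det the] [N committee]] [VP [V fell] [NP [Det the] [N robot]] [NP [Det no] [N parser]]]]
No rule offers an alternative attachment or grouping for any span, so this is the only derivation.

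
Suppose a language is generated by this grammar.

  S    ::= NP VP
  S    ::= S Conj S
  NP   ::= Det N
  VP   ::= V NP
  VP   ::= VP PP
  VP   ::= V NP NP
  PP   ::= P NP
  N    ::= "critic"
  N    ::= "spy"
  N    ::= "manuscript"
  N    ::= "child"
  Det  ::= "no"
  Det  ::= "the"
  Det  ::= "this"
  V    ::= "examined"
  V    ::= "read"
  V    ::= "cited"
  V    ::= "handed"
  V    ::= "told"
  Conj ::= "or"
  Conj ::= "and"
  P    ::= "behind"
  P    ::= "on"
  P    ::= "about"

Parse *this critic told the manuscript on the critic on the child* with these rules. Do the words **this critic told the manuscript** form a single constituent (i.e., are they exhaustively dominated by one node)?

No

[S [NP [Det this] [N critic]] [VP [VP [VP [V told] [NP [Det the] [N manuscript]]] [PP [P on] [NP [Det the] [N critic]]]] [PP [P on] [NP [Det the] [N child]]]]]
The smallest constituent containing 'this critic told the manuscript' is the S spanning 'this critic told the manuscript on the critic on the child'; no single node in the tree dominates exactly the given words.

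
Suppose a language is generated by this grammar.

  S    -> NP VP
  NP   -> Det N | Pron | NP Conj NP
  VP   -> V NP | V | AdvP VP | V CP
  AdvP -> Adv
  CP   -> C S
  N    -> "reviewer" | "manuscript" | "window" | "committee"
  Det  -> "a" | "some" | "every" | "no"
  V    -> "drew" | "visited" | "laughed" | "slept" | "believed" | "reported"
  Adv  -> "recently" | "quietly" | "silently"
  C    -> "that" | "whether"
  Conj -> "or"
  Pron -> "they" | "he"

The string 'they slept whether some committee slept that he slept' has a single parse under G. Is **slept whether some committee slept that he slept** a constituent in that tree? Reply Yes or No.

[S [NP [Pron they]] [VP [V slept] [CP [C whether] [S [NP [Det some] [N committee]] [VP [V slept] [CP [C that] [S [NP [Pron he]] [VP [V slept]]]]]]]]]
The words 'slept whether some committee slept that he slept' are exhaustively dominated by a single VP node (built by VP → V CP), so they form a constituent.

Yes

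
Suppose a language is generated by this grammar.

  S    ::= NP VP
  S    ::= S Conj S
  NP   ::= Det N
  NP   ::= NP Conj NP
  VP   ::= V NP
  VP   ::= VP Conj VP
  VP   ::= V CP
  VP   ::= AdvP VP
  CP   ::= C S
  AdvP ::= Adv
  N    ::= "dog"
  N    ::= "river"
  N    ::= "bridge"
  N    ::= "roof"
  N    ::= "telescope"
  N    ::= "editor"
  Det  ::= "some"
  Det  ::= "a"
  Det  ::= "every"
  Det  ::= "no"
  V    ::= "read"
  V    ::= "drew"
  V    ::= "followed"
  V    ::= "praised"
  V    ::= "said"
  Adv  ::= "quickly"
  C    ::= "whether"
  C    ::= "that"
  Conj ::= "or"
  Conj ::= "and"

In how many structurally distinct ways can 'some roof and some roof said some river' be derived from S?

1

[S [NP [NP [Det some] [N roof]] [Conj and] [NP [Det some] [N roof]]] [VP [V said] [NP [Det some] [N river]]]]
No rule offers an alternative attachment or grouping for any span, so this is the only derivation.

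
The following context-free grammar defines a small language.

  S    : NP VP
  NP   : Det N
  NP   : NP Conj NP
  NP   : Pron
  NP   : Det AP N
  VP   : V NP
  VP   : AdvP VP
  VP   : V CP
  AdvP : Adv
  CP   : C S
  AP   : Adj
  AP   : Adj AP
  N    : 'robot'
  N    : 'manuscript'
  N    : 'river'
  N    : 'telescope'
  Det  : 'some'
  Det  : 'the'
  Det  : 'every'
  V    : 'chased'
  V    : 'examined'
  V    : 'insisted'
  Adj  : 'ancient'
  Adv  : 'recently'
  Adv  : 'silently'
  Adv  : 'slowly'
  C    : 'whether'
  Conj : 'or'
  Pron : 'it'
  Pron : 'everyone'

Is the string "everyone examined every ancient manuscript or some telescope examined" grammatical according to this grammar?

Ungrammatical

For S → NP VP, the only prefix that parses as NP is 'everyone', but the remainder 'examined every ancient manuscript or some telescope examined' is not a VP under these rules.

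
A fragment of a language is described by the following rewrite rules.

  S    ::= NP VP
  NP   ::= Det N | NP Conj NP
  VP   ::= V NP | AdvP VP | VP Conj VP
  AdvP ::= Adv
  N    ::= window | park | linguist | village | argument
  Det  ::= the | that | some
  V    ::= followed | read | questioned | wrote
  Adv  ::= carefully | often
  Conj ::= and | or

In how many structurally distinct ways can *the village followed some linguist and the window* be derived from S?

1

[S [NP [Det the] [N village]] [VP [V followed] [NP [NP [Det some] [N linguist]] [Conj and] [NP [Det the] [N window]]]]]
No rule offers an alternative attachment or grouping for any span, so this is the only derivation.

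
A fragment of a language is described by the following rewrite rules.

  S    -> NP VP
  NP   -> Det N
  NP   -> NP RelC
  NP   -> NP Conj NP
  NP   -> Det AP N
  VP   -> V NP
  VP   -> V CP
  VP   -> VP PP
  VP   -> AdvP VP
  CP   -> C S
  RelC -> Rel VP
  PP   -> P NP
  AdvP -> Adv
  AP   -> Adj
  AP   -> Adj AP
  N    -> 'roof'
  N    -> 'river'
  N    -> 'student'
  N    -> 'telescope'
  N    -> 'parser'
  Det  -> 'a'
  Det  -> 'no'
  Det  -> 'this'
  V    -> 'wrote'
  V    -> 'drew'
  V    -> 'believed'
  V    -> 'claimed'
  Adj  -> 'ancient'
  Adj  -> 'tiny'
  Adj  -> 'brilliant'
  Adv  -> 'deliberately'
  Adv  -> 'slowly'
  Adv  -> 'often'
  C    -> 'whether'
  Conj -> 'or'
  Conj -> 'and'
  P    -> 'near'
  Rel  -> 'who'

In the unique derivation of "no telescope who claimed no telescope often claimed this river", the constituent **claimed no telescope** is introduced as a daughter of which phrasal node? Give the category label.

S
  NP
    NP
      Det: no
      N: telescope
    RelC
      Rel: who
      VP
        V: claimed
        NP
          Det: no
          N: telescope
  VP
    AdvP
      Adv: often
    VP
      V: claimed
      NP
        Det: this
        N: river
The span 'claimed no telescope' is the VP node built by VP → V NP.
Its mother is the RelC built by RelC → Rel VP.

RelC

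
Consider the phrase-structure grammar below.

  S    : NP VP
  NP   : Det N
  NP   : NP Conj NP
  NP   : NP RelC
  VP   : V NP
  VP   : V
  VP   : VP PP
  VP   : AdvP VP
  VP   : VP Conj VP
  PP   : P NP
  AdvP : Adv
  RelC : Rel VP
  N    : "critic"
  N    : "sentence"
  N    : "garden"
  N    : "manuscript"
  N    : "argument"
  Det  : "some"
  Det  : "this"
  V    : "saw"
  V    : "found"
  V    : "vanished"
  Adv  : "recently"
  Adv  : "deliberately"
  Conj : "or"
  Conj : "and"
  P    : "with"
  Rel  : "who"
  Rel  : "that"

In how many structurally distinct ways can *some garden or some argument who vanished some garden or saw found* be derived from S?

2

The two bracketings:
[S [NP [NP [Det some] [N garden]] [Conj or] [NP [NP [Det some] [N argument]] [RelC [Rel who] [VP [VP [V vanished] [NP [Det some] [N garden]]] [Conj or] [VP [V saw]]]]]] [VP [V found]]]
[S [NP [NP [NP [Det some] [N garden]] [Conj or] [NP [Det some] [N argument]]] [RelC [Rel who] [VP [VP [V vanished] [NP [Det some] [N garden]]] [Conj or] [VP [V saw]]]]] [VP [V found]]]
The trees differ in how a recursive rule is bracketed over the same span.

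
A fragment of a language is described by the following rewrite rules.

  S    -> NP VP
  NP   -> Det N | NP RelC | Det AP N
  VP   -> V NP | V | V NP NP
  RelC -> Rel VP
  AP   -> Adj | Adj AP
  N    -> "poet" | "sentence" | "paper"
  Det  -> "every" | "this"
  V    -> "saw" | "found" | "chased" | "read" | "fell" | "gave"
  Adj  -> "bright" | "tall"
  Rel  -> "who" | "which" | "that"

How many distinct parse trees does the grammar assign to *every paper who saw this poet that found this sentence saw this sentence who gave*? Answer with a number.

Two of the 3 distinct bracketings:
[S [NP [NP [Det every] [N paper]] [RelC [Rel who] [VP [V saw] [NP [NP [Det this] [N poet]] [RelC [Rel that] [VP [V found] [NP [Det this] [N sentence]]]]]]]] [VP [V saw] [NP [NP [Det this] [N sentence]] [RelC [Rel who] [VP [V gave]]]]]]
[S [NP [NP [Det every] [N paper]] [RelC [Rel who] [VP [V saw] [NP [NP [Det this] [N poet]] [RelC [Rel that] [VP [V found]]]] [NP [Det this] [N sentence]]]]] [VP [V saw] [NP [NP [Det this] [N sentence]] [RelC [Rel who] [VP [V gave]]]]]]
The difference turns on whether VP → V NP NP is used at the relevant span, versus an alternative expansion of VP.

3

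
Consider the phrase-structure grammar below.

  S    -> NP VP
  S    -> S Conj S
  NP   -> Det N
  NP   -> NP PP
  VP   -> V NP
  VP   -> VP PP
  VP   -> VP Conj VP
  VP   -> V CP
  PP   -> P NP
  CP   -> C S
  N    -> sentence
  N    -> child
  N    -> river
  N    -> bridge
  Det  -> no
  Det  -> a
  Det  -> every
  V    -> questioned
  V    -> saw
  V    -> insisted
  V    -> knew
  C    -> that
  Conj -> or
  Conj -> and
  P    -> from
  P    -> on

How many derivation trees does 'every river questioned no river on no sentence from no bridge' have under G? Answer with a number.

5

Two of the 5 distinct bracketings:
[S [NP [Det every] [N river]] [VP [V questioned] [NP [NP [Det no] [N river]] [PP [P on] [NP [NP [Det no] [N sentence]] [PP [P from] [NP [Det no] [N bridge]]]]]]]]
[S [NP [Det every] [N river]] [VP [V questioned] [NP [NP [NP [Det no] [N river]] [PP [P on] [NP [Det no] [N sentence]]]] [PP [P from] [NP [Det no] [N bridge]]]]]]
The trees differ in how a recursive rule is bracketed over the same span.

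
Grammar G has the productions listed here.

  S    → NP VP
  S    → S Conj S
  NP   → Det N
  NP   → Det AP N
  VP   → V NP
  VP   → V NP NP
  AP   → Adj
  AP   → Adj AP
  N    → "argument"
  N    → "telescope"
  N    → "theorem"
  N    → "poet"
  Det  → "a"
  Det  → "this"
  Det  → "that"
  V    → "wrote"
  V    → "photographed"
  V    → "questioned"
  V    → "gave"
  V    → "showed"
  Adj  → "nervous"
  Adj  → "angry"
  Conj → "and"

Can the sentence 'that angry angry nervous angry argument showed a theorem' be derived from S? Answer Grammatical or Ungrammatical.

Grammatical

[S [NP [Det that] [AP [Adj angry] [AP [Adj angry] [AP [Adj nervous] [AP [Adj angry]]]]] [N argument]] [VP [V showed] [NP [Det a] [N theorem]]]]
Each bracket corresponds to one application of a listed rule, so the string is derivable from S.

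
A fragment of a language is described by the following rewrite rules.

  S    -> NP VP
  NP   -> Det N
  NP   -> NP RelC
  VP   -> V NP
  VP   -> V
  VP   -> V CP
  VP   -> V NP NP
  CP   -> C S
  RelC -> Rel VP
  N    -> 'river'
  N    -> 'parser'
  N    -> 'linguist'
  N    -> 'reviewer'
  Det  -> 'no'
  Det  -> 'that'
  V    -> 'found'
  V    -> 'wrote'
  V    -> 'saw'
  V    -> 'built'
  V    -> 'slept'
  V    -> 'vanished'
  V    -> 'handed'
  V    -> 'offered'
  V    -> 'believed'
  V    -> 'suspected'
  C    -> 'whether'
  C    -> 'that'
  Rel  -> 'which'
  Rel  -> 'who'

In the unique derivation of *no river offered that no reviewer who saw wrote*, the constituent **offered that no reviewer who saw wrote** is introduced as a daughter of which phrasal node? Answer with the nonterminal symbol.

S

S
  NP
    Det: no
    N: river
  VP
    V: offered
    CP
      C: that
      S
        NP
          NP
            Det: no
            N: reviewer
          RelC
            Rel: who
            VP
              V: saw
        VP
          V: wrote
The span 'offered that no reviewer who saw wrote' is the VP node built by VP → V CP.
Its mother is the S built by S → NP VP.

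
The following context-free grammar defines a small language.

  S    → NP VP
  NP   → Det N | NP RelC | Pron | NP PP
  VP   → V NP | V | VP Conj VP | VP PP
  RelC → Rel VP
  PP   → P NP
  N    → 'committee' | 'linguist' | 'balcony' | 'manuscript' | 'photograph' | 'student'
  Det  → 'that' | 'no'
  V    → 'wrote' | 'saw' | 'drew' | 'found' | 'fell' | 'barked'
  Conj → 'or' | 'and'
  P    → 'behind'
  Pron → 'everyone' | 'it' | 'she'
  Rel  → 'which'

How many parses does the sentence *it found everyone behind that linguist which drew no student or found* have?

Two of the 6 distinct bracketings:
[S [NP [Pron it]] [VP [V found] [NP [NP [NP [Pron everyone]] [PP [P behind] [NP [Det that] [N linguist]]]] [RelC [Rel which] [VP [VP [V drew] [NP [Det no] [N student]]] [Conj or] [VP [V found]]]]]]]
[S [NP [Pron it]] [VP [V found] [NP [NP [Pron everyone]] [PP [P behind] [NP [NP [Det that] [N linguist]] [RelC [Rel which] [VP [VP [V drew] [NP [Det no] [N student]]] [Conj or] [VP [V found]]]]]]]]]
The trees differ in how a recursive rule is bracketed over the same span.

6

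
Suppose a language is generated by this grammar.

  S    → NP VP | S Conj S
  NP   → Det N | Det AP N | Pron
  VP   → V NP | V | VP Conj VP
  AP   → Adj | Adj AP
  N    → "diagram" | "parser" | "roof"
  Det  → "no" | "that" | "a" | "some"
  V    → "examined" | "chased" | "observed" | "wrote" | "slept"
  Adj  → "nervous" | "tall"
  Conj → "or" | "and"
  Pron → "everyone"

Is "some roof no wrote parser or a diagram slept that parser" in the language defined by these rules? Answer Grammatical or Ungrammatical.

Ungrammatical

An N word can never sit immediately before a Det word in any string this grammar generates, so the substring 'roof no' rules out a derivation.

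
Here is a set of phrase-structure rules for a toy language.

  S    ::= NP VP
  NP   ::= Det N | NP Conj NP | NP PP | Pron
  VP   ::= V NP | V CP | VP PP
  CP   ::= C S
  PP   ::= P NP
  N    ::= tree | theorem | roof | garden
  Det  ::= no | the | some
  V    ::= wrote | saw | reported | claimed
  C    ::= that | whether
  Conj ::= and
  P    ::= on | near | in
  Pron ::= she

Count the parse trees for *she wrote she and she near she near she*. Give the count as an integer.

9

Two of the 9 distinct bracketings:
[S [NP [Pron she]] [VP [V wrote] [NP [NP [Pron she]] [Conj and] [NP [NP [Pron she]] [PP [P near] [NP [NP [Pron she]] [PP [P near] [NP [Pron she]]]]]]]]]
[S [NP [Pron she]] [VP [V wrote] [NP [NP [Pron she]] [Conj and] [NP [NP [NP [Pron she]] [PP [P near] [NP [Pron she]]]] [PP [P near] [NP [Pron she]]]]]]]
The trees differ in how a recursive rule is bracketed over the same span.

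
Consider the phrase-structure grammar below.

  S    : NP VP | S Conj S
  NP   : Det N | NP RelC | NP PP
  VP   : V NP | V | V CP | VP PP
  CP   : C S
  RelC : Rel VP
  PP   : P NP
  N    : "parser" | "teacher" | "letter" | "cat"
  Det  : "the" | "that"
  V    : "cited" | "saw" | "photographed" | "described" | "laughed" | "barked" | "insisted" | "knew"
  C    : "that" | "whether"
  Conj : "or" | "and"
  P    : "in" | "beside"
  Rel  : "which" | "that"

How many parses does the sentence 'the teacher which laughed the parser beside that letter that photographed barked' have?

7

Two of the 7 distinct bracketings:
[S [NP [NP [Det the] [N teacher]] [RelC [Rel which] [VP [V laughed] [NP [NP [NP [Det the] [N parser]] [PP [P beside] [NP [Det that] [N letter]]]] [RelC [Rel that] [VP [V photographed]]]]]]] [VP [V barked]]]
[S [NP [NP [Det the] [N teacher]] [RelC [Rel which] [VP [V laughed] [NP [NP [Det the] [N parser]] [PP [P beside] [NP [NP [Det that] [N letter]] [RelC [Rel that] [VP [V photographed]]]]]]]]] [VP [V barked]]]
The trees differ in how a recursive rule is bracketed over the same span.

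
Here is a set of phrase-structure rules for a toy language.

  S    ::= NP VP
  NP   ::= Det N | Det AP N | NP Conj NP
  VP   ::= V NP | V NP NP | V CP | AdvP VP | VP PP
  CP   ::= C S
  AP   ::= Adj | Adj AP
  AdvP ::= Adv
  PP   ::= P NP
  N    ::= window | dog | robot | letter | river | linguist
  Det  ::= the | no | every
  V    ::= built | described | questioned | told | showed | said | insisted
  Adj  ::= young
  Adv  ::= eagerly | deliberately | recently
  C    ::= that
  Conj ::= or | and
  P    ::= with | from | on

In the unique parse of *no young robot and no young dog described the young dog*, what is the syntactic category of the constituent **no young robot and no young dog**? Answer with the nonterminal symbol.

NP

[S [NP [NP [Det no] [AP [Adj young]] [N robot]] [Conj and] [NP [Det no] [AP [Adj young]] [N dog]]] [VP [V described] [NP [Det the] [AP [Adj young]] [N dog]]]]
The span 'no young robot and no young dog' is the NP node built by NP → NP Conj NP.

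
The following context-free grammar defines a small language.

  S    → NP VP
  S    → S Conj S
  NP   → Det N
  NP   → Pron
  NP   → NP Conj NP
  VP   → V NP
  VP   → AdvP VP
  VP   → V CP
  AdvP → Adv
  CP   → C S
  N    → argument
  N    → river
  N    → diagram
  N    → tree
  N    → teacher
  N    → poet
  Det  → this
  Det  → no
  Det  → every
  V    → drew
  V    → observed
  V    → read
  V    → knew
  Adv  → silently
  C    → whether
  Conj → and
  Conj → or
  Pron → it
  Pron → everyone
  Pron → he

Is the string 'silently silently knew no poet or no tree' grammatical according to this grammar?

Ungrammatical

For S → NP VP, no prefix of the string parses as an NP. The alternative S rule S → S Conj S likewise has no satisfying split.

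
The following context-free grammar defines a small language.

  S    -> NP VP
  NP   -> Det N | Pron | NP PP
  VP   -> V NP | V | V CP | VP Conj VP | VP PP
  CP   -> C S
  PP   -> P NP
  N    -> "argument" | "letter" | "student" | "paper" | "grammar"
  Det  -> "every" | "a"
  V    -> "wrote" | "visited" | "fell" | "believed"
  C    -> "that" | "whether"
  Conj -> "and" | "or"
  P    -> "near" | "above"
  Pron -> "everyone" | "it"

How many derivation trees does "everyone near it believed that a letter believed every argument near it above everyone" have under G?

9

Two of the 9 distinct bracketings:
[S [NP [NP [Pron everyone]] [PP [P near] [NP [Pron it]]]] [VP [V believed] [CP [C that] [S [NP [Det a] [N letter]] [VP [V believed] [NP [NP [Det every] [N argument]] [PP [P near] [NP [NP [Pron it]] [PP [P above] [NP [Pron everyone]]]]]]]]]]]
[S [NP [NP [Pron everyone]] [PP [P near] [NP [Pron it]]]] [VP [V believed] [CP [C that] [S [NP [Det a] [N letter]] [VP [V believed] [NP [NP [NP [Det every] [N argument]] [PP [P near] [NP [Pron it]]]] [PP [P above] [NP [Pron everyone]]]]]]]]]
The trees differ in how a recursive rule is bracketed over the same span.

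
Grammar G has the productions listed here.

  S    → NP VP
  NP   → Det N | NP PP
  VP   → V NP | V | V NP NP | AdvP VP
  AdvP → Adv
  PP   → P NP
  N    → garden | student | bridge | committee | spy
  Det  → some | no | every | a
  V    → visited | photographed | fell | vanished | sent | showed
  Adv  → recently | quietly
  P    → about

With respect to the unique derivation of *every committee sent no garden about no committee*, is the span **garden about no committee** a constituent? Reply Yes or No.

No

[S [NP [Det every] [N committee]] [VP [V sent] [NP [NP [Det no] [N garden]] [PP [P about] [NP [Det no] [N committee]]]]]]
The smallest constituent containing 'garden about no committee' is the NP spanning 'no garden about no committee'; no single node in the tree dominates exactly the given words.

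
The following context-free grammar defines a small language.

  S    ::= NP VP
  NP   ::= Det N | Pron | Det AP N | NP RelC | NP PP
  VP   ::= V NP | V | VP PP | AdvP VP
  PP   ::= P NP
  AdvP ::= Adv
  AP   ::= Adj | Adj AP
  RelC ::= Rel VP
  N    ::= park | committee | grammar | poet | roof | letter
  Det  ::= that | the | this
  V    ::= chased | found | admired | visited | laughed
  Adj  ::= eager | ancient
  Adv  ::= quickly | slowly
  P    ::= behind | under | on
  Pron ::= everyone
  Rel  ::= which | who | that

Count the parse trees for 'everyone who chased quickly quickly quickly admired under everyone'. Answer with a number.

Two of the 4 distinct bracketings:
[S [NP [NP [Pron everyone]] [RelC [Rel who] [VP [V chased]]]] [VP [VP [AdvP [Adv quickly]] [VP [AdvP [Adv quickly]] [VP [AdvP [Adv quickly]] [VP [V admired]]]]] [PP [P under] [NP [Pron everyone]]]]]
[S [NP [NP [Pron everyone]] [RelC [Rel who] [VP [V chased]]]] [VP [AdvP [Adv quickly]] [VP [VP [AdvP [Adv quickly]] [VP [AdvP [Adv quickly]] [VP [V admired]]]] [PP [P under] [NP [Pron everyone]]]]]]
The trees differ in how a recursive rule is bracketed over the same span.

4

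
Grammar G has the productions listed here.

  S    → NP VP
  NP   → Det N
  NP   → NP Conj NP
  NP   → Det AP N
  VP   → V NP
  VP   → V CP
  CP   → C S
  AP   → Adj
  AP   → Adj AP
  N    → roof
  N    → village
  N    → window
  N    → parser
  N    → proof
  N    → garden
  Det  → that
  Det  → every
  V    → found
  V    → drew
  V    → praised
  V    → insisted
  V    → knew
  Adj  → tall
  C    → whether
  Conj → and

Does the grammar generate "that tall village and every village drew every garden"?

Grammatical

S
  NP
    NP
      Det: that
      AP
        Adj: tall
      N: village
    Conj: and
    NP
      Det: every
      N: village
  VP
    V: drew
    NP
      Det: every
      N: garden
The bracketing above is licensed at every node by one of the given productions, with S at the root.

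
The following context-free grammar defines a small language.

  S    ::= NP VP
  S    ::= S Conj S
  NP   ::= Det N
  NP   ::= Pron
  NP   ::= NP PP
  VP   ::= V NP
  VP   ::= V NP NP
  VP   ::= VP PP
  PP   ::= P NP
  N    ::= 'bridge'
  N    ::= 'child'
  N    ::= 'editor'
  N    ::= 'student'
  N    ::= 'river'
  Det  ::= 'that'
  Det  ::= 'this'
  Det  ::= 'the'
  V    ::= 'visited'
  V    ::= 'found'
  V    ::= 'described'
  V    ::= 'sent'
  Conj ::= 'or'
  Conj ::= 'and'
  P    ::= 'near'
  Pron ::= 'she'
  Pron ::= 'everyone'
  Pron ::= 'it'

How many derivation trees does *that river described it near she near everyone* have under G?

Two of the 5 distinct bracketings:
[S [NP [Det that] [N river]] [VP [V described] [NP [NP [Pron it]] [PP [P near] [NP [NP [Pron she]] [PP [P near] [NP [Pron everyone]]]]]]]]
[S [NP [Det that] [N river]] [VP [V described] [NP [NP [NP [Pron it]] [PP [P near] [NP [Pron she]]]] [PP [P near] [NP [Pron everyone]]]]]]
The trees differ in how a recursive rule is bracketed over the same span.

5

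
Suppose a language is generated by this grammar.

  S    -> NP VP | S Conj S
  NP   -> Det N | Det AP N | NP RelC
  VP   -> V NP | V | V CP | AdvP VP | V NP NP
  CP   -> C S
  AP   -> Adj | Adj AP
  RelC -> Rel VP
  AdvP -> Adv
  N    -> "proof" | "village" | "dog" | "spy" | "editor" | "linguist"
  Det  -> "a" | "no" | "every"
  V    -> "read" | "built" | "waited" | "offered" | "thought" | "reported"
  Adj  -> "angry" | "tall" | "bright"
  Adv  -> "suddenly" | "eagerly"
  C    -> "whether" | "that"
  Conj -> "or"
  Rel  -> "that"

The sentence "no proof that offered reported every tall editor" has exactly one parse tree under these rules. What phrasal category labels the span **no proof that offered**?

[S [NP [NP [Det no] [N proof]] [RelC [Rel that] [VP [V offered]]]] [VP [V reported] [NP [Det every] [AP [Adj tall]] [N editor]]]]
The span 'no proof that offered' is the NP node built by NP → NP RelC.

NP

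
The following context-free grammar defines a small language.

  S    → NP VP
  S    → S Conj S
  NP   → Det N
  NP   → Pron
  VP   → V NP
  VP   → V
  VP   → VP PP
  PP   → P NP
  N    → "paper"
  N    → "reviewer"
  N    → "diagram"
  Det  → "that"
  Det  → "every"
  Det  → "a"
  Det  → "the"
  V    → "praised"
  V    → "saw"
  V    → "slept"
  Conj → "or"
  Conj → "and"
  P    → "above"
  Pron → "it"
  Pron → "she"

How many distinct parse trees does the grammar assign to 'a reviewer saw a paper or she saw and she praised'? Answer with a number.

The two bracketings:
[S [S [NP [Det a] [N reviewer]] [VP [V saw] [NP [Det a] [N paper]]]] [Conj or] [S [S [NP [Pron she]] [VP [V saw]]] [Conj and] [S [NP [Pron she]] [VP [V praised]]]]]
[S [S [S [NP [Det a] [N reviewer]] [VP [V saw] [NP [Det a] [N paper]]]] [Conj or] [S [NP [Pron she]] [VP [V saw]]]] [Conj and] [S [NP [Pron she]] [VP [V praised]]]]
The trees differ in how a recursive rule is bracketed over the same span.

2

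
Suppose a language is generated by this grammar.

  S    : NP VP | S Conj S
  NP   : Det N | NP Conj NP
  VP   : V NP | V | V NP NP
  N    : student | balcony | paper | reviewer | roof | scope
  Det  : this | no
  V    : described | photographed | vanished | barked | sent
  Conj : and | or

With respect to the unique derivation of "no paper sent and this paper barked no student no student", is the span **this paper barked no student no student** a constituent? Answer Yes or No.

[S [S [NP [Det no] [N paper]] [VP [V sent]]] [Conj and] [S [NP [Det this] [N paper]] [VP [V barked] [NP [Det no] [N student]] [NP [Det no] [N student]]]]]
The words 'this paper barked no student no student' are exhaustively dominated by a single S node (built by S → NP VP), so they form a constituent.

Yes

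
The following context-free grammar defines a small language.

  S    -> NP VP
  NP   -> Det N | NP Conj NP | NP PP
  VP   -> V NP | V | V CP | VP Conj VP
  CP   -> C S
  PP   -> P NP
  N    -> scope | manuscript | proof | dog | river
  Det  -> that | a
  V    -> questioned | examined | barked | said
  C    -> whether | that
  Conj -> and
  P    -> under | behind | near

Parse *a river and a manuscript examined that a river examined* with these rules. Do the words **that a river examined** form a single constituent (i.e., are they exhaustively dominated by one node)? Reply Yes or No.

[S [NP [NP [Det a] [N river]] [Conj and] [NP [Det a] [N manuscript]]] [VP [V examined] [CP [C that] [S [NP [Det a] [N river]] [VP [V examined]]]]]]
The words 'that a river examined' are exhaustively dominated by a single CP node (built by CP → C S), so they form a constituent.

Yes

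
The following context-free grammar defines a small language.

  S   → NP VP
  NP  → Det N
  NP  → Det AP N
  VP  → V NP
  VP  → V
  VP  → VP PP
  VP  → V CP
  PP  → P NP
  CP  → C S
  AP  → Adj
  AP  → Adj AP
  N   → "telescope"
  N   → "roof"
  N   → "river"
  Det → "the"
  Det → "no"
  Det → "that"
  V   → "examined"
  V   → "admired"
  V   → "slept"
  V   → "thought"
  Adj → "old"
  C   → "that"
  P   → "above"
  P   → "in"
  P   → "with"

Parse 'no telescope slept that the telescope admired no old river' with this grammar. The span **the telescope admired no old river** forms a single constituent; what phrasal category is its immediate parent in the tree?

S
  NP
    Det: no
    N: telescope
  VP
    V: slept
    CP
      C: that
      S
        NP
          Det: the
          N: telescope
        VP
          V: admired
          NP
            Det: no
            AP
              Adj: old
            N: river
The span 'the telescope admired no old river' is the S node built by S → NP VP.
Its mother is the CP built by CP → C S.

CP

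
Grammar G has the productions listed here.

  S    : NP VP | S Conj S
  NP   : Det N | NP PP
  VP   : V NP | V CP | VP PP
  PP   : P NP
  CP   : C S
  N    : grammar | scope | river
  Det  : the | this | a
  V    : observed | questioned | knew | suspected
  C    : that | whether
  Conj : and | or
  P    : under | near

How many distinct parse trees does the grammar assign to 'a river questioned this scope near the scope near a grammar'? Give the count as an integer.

Two of the 5 distinct bracketings:
[S [NP [Det a] [N river]] [VP [V questioned] [NP [NP [Det this] [N scope]] [PP [P near] [NP [NP [Det the] [N scope]] [PP [P near] [NP [Det a] [N grammar]]]]]]]]
[S [NP [Det a] [N river]] [VP [V questioned] [NP [NP [NP [Det this] [N scope]] [PP [P near] [NP [Det the] [N scope]]]] [PP [P near] [NP [Det a] [N grammar]]]]]]
The trees differ in how a recursive rule is bracketed over the same span.

5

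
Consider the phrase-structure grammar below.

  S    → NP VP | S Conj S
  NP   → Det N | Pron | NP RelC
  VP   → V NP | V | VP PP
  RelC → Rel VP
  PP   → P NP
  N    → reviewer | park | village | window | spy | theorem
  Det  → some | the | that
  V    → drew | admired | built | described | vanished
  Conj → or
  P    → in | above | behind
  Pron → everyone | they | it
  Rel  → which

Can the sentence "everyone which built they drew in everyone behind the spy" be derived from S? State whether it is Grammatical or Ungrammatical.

Grammatical

[S [NP [NP [Pron everyone]] [RelC [Rel which] [VP [V built] [NP [Pron they]]]]] [VP [VP [VP [V drew]] [PP [P in] [NP [Pron everyone]]]] [PP [P behind] [NP [Det the] [N spy]]]]]
The bracketing above is licensed at every node by one of the given productions, with S at the root.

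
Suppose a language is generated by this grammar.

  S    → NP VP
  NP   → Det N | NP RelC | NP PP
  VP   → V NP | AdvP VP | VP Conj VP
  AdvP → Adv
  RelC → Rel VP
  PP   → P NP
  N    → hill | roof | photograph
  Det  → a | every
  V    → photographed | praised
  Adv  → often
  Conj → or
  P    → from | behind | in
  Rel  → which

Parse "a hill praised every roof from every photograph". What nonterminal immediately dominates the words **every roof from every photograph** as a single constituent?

[S [NP [Det a] [N hill]] [VP [V praised] [NP [NP [Det every] [N roof]] [PP [P from] [NP [Det every] [N photograph]]]]]]
The span 'every roof from every photograph' is the NP node built by NP → NP PP.

NP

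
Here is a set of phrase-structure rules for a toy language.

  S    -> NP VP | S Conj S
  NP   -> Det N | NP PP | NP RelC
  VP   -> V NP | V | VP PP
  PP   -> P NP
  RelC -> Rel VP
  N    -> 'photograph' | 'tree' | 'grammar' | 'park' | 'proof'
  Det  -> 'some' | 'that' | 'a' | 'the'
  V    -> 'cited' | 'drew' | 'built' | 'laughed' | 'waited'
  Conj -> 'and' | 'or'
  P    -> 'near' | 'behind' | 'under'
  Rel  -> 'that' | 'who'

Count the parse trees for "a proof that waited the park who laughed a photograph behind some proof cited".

8

Two of the 8 distinct bracketings:
[S [NP [NP [NP [Det a] [N proof]] [RelC [Rel that] [VP [V waited] [NP [NP [Det the] [N park]] [RelC [Rel who] [VP [V laughed] [NP [Det a] [N photograph]]]]]]]] [PP [P behind] [NP [Det some] [N proof]]]] [VP [V cited]]]
[S [NP [NP [NP [NP [Det a] [N proof]] [RelC [Rel that] [VP [V waited] [NP [Det the] [N park]]]]] [RelC [Rel who] [VP [V laughed] [NP [Det a] [N photograph]]]]] [PP [P behind] [NP [Det some] [N proof]]]] [VP [V cited]]]
The trees differ in how a recursive rule is bracketed over the same span.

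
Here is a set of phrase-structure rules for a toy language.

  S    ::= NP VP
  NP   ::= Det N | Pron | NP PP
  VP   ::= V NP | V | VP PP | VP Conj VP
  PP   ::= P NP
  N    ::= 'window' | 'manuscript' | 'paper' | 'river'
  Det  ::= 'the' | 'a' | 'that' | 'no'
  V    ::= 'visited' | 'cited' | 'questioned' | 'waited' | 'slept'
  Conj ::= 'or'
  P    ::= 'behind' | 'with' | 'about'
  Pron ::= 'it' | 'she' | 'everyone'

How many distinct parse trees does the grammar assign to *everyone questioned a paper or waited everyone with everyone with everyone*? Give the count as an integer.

9

Two of the 9 distinct bracketings:
[S [NP [Pron everyone]] [VP [VP [VP [V questioned] [NP [Det a] [N paper]]] [Conj or] [VP [V waited] [NP [Pron everyone]]]] [PP [P with] [NP [NP [Pron everyone]] [PP [P with] [NP [Pron everyone]]]]]]]
[S [NP [Pron everyone]] [VP [VP [VP [VP [V questioned] [NP [Det a] [N paper]]] [Conj or] [VP [V waited] [NP [Pron everyone]]]] [PP [P with] [NP [Pron everyone]]]] [PP [P with] [NP [Pron everyone]]]]]
The difference turns on whether NP → NP PP is used at the relevant span, versus an alternative expansion of NP.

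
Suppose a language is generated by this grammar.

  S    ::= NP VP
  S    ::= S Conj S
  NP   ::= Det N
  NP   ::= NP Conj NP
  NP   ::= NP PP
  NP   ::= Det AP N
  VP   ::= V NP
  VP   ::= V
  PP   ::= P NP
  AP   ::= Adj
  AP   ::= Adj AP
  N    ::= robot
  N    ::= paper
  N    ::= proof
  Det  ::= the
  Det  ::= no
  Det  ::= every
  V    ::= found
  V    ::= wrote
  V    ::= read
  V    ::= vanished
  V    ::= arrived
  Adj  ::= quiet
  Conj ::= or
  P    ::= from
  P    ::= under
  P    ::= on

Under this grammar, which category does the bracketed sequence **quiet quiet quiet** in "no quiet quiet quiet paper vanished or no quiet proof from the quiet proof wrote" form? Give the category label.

S
  S
    NP
      Det: no
      AP
        Adj: quiet
        AP
          Adj: quiet
          AP
            Adj: quiet
      N: paper
    VP
      V: vanished
  Conj: or
  S
    NP
      NP
        Det: no
        AP
          Adj: quiet
        N: proof
      PP
        P: from
        NP
          Det: the
          AP
            Adj: quiet
          N: proof
    VP
      V: wrote
The span 'quiet quiet quiet' is the AP node built by AP → Adj AP.

AP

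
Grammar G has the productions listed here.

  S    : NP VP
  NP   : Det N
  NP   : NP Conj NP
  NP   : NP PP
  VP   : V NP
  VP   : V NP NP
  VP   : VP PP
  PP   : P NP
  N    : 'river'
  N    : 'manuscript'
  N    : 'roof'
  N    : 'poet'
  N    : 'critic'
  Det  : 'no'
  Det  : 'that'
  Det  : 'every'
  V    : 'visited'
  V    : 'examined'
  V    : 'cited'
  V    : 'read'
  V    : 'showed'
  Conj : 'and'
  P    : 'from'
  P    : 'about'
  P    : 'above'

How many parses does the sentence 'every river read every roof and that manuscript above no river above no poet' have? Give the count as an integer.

Two of the 9 distinct bracketings:
[S [NP [Det every] [N river]] [VP [V read] [NP [NP [Det every] [N roof]] [Conj and] [NP [NP [Det that] [N manuscript]] [PP [P above] [NP [NP [Det no] [N river]] [PP [P above] [NP [Det no] [N poet]]]]]]]]]
[S [NP [Det every] [N river]] [VP [V read] [NP [NP [Det every] [N roof]] [Conj and] [NP [NP [NP [Det that] [N manuscript]] [PP [P above] [NP [Det no] [N river]]]] [PP [P above] [NP [Det no] [N poet]]]]]]]
The trees differ in how a recursive rule is bracketed over the same span.

9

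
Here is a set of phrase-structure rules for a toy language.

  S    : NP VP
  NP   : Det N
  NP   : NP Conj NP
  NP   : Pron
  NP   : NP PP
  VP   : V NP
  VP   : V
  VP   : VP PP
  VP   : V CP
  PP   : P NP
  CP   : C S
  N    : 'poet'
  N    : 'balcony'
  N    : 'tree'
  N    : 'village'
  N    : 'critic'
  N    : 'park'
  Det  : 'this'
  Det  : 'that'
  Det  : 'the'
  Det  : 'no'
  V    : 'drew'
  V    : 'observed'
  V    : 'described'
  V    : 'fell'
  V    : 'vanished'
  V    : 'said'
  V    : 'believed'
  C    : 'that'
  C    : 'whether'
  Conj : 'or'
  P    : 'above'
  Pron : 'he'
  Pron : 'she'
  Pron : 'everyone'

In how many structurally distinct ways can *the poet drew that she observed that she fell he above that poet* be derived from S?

Two of the 4 distinct bracketings:
[S [NP [Det the] [N poet]] [VP [VP [V drew] [CP [C that] [S [NP [Pron she]] [VP [V observed] [CP [C that] [S [NP [Pron she]] [VP [V fell] [NP [Pron he]]]]]]]]] [PP [P above] [NP [Det that] [N poet]]]]]
[S [NP [Det the] [N poet]] [VP [V drew] [CP [C that] [S [NP [Pron she]] [VP [VP [V observed] [CP [C that] [S [NP [Pron she]] [VP [V fell] [NP [Pron he]]]]]] [PP [P above] [NP [Det that] [N poet]]]]]]]]
The trees differ in how a recursive rule is bracketed over the same span.

4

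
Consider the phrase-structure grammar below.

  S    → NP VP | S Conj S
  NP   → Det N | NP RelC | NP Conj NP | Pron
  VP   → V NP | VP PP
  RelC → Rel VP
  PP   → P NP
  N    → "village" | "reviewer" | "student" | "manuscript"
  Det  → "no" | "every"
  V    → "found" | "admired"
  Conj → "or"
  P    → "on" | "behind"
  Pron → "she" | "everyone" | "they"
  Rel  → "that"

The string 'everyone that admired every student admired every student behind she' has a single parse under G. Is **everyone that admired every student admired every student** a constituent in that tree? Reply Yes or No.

[S [NP [NP [Pron everyone]] [RelC [Rel that] [VP [V admired] [NP [Det every] [N student]]]]] [VP [VP [V admired] [NP [Det every] [N student]]] [PP [P behind] [NP [Pron she]]]]]
The smallest constituent containing 'everyone that admired every student admired every student' is the S spanning 'everyone that admired every student admired every student behind she'; no single node in the tree dominates exactly the given words.

No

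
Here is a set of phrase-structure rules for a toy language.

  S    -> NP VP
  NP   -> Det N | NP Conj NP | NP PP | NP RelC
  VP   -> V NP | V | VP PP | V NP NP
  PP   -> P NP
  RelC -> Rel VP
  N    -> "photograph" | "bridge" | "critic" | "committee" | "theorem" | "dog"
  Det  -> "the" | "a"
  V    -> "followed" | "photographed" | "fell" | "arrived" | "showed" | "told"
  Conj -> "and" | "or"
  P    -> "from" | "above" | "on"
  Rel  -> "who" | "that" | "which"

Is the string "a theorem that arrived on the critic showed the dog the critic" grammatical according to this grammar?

[S [NP [NP [NP [Det a] [N theorem]] [RelC [Rel that] [VP [V arrived]]]] [PP [P on] [NP [Det the] [N critic]]]] [VP [V showed] [NP [Det the] [N dog]] [NP [Det the] [N critic]]]]
Every word is introduced by a lexical rule and the phrasal rules combine the resulting categories into a single S.

Grammatical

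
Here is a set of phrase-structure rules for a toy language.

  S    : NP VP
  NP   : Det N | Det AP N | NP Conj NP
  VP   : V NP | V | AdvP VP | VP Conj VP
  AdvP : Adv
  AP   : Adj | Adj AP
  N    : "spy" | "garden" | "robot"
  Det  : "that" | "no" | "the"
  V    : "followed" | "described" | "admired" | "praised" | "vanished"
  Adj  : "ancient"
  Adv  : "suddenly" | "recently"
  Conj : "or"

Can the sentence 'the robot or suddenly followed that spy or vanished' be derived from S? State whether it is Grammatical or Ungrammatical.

Ungrammatical

For S → NP VP, the only prefix that parses as NP is 'the robot', but the remainder 'or suddenly followed that spy or vanished' is not a VP under these rules.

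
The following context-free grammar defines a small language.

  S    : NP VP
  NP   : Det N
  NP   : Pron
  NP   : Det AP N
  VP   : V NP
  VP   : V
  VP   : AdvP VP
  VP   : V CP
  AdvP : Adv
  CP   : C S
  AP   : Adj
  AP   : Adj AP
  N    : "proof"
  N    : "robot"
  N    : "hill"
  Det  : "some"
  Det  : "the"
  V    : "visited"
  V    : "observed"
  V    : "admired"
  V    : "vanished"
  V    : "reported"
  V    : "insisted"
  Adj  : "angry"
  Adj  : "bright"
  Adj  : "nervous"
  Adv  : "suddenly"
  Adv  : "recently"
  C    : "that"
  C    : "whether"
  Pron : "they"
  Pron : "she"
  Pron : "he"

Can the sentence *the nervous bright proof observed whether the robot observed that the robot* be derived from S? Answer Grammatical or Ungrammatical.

Ungrammatical

For S → NP VP, the only prefix that parses as NP is 'the nervous bright proof', but the remainder 'observed whether the robot observed that the robot' is not a VP under these rules.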